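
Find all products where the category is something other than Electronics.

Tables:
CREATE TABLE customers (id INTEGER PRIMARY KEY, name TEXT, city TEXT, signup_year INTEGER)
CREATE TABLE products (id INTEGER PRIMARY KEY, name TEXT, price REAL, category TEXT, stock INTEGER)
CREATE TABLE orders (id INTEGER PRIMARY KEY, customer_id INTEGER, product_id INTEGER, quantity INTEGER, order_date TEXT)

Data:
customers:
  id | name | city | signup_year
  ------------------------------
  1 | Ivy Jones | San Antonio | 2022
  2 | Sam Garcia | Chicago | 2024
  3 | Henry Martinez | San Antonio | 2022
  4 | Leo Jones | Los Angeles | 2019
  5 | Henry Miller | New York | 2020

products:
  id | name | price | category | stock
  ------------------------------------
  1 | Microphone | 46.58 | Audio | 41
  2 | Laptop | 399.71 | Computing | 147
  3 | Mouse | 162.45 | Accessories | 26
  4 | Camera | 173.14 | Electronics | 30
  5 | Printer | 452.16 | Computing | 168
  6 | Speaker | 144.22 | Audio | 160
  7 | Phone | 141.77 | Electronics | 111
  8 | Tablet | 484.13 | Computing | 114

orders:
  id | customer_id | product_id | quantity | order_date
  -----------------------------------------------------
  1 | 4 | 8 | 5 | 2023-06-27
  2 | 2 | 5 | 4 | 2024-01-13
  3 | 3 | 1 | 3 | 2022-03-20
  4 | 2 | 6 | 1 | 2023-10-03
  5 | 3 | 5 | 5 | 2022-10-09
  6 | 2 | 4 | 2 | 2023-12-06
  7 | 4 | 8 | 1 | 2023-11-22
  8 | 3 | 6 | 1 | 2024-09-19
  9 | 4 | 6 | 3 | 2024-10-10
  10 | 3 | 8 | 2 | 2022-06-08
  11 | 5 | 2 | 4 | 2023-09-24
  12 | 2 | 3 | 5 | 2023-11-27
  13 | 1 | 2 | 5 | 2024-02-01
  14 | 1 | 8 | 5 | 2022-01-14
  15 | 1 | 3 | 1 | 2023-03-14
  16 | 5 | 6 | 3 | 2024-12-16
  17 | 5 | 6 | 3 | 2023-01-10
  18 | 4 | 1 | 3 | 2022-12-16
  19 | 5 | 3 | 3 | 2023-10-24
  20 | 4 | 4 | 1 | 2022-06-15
SELECT name, category FROM products WHERE category <> 'Electronics'

Execution result:
name | category
Microphone | Audio
Laptop | Computing
Mouse | Accessories
Printer | Computing
Speaker | Audio
Tablet | Computing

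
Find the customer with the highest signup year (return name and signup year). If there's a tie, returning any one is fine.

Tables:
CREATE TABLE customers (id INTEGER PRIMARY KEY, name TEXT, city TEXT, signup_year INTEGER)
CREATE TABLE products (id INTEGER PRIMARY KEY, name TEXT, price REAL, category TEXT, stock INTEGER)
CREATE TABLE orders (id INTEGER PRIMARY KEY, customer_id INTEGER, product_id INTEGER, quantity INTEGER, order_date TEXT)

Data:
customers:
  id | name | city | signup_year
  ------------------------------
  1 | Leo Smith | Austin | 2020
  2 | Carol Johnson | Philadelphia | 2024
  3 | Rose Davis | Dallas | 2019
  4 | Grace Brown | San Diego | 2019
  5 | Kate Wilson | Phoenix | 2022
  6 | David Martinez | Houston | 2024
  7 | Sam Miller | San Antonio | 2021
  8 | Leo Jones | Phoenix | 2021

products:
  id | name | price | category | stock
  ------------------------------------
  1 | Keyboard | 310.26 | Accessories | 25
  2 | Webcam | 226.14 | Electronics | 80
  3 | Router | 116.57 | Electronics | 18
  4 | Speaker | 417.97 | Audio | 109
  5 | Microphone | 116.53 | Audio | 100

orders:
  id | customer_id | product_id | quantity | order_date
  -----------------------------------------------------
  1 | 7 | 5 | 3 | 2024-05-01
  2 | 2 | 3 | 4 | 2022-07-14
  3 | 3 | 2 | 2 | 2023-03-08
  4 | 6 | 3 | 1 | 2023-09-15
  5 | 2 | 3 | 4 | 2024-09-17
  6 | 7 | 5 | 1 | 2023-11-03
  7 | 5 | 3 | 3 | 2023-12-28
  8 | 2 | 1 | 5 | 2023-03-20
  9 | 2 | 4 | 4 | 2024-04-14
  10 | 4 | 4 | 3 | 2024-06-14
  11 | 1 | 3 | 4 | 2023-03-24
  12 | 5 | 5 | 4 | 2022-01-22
SELECT name, signup_year FROM customers ORDER BY signup_year DESC LIMIT 1

Execution result:
name | signup_year
Carol Johnson | 2024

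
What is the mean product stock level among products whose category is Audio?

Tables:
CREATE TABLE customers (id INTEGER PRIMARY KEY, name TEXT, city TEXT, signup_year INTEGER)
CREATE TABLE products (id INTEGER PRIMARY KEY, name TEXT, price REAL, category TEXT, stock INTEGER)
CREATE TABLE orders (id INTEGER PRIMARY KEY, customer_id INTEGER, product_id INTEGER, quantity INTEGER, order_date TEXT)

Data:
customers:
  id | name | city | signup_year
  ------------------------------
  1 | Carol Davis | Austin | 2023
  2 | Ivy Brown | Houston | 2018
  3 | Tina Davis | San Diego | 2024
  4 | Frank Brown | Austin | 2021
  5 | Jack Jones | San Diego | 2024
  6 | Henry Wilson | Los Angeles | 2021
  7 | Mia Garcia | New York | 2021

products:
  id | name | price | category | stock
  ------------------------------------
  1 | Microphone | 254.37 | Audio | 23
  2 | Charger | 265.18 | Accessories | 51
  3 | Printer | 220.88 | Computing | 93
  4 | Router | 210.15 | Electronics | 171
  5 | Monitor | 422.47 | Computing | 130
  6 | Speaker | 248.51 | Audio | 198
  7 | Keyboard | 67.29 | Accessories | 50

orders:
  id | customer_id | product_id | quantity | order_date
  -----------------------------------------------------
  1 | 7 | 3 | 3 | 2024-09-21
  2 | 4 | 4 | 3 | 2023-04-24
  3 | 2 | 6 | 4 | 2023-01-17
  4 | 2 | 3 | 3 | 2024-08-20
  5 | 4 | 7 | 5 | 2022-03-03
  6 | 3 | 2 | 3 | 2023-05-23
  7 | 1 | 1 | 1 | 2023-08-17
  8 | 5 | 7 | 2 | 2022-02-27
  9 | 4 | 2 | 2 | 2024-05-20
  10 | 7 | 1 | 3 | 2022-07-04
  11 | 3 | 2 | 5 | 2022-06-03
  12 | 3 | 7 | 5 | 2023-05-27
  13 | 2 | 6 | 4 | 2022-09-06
SELECT AVG(stock) FROM products WHERE category = 'Audio'

Execution result:
110.50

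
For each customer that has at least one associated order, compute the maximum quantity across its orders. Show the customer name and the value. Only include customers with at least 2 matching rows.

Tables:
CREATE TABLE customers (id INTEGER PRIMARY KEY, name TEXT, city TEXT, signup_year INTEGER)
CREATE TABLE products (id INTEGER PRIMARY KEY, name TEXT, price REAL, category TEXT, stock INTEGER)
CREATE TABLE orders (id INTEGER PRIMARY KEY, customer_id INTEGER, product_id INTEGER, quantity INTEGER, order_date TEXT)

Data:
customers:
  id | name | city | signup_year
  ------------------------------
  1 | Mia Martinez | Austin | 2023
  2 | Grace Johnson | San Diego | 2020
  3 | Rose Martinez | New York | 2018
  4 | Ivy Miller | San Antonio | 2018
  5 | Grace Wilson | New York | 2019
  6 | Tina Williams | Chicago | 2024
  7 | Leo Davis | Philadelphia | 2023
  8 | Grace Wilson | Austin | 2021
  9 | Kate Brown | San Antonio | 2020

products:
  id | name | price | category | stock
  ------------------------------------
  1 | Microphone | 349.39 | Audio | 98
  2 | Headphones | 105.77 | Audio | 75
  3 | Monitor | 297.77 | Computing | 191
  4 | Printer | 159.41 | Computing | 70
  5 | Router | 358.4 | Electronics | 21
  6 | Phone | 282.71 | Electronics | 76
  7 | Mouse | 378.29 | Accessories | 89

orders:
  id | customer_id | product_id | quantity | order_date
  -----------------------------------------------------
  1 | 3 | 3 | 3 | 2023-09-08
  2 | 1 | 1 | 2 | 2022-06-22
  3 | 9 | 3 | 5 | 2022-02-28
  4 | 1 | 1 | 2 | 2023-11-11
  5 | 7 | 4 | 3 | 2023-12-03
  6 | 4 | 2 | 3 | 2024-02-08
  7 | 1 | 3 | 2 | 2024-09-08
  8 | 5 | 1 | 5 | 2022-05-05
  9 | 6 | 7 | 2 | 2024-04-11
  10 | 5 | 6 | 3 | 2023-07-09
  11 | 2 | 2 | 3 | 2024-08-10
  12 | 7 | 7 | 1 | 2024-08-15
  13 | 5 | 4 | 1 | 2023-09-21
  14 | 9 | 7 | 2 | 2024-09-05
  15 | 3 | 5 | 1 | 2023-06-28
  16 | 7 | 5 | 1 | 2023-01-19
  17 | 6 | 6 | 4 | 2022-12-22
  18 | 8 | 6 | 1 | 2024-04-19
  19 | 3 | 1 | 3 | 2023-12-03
SELECT p.name, MAX(c.quantity) AS max_quantity FROM orders c JOIN customers p ON c.customer_id = p.id GROUP BY p.id, p.name HAVING COUNT(*) >= 2

Execution result:
name | max_quantity
Mia Martinez | 2
Rose Martinez | 3
Grace Wilson | 5
Tina Williams | 4
Leo Davis | 3
Kate Brown | 5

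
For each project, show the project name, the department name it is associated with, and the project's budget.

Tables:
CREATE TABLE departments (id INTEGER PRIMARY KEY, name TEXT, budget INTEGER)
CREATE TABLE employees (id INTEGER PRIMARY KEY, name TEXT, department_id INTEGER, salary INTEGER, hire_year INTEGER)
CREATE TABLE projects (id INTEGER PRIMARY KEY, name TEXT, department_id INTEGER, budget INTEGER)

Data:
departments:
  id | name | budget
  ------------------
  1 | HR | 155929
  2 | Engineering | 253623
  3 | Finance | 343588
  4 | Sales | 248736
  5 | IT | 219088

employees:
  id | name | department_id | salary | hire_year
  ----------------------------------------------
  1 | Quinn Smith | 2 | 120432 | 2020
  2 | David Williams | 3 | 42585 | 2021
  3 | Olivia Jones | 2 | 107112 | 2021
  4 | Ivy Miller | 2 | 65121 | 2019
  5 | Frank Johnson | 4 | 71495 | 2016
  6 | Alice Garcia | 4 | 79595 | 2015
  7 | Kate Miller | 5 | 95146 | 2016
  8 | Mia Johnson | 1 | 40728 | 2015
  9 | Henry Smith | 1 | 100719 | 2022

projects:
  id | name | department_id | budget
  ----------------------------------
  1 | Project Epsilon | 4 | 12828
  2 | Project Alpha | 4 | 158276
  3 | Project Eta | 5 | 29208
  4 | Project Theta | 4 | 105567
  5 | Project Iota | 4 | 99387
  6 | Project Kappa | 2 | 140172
SELECT c.name, p.name AS department, c.budget FROM projects c JOIN departments p ON c.department_id = p.id

Execution result:
name | department | budget
Project Epsilon | Sales | 12828
Project Alpha | Sales | 158276
Project Eta | IT | 29208
Project Theta | Sales | 105567
Project Iota | Sales | 99387
Project Kappa | Engineering | 140172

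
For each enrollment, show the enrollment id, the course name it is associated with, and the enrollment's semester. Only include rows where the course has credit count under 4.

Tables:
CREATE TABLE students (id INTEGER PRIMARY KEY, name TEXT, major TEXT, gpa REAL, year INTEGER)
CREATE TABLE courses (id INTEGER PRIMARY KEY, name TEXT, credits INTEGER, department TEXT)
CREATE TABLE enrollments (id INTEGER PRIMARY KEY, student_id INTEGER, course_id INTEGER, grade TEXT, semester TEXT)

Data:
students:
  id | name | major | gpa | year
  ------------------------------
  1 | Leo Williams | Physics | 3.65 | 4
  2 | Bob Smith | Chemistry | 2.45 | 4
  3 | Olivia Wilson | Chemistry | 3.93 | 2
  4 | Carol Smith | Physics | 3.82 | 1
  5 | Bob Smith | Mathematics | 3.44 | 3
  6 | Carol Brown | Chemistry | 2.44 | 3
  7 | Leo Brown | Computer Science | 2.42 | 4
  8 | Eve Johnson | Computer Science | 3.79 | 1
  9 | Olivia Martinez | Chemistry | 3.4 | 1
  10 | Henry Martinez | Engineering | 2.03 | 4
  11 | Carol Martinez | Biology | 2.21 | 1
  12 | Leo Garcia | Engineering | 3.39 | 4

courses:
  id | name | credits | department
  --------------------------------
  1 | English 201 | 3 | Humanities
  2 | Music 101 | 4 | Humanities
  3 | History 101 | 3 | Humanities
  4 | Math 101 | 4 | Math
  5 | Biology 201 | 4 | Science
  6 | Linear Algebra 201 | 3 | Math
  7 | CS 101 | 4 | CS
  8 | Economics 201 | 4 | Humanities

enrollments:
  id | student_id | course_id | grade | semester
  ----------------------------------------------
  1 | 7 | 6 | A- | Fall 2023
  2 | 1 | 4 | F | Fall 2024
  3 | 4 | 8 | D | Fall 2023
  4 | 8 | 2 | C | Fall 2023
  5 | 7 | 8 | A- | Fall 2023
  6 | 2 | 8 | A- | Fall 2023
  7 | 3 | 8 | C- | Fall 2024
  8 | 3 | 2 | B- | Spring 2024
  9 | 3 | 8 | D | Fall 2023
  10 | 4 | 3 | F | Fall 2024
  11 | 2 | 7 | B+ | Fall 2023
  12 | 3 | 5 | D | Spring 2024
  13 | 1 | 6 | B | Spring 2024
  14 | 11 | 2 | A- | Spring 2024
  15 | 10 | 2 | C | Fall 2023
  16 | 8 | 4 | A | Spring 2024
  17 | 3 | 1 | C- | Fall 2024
SELECT c.id, p.name AS course, c.semester FROM enrollments c JOIN courses p ON c.course_id = p.id WHERE p.credits < 4

Execution result:
id | course | semester
1 | Linear Algebra 201 | Fall 2023
10 | History 101 | Fall 2024
13 | Linear Algebra 201 | Spring 2024
17 | English 201 | Fall 2024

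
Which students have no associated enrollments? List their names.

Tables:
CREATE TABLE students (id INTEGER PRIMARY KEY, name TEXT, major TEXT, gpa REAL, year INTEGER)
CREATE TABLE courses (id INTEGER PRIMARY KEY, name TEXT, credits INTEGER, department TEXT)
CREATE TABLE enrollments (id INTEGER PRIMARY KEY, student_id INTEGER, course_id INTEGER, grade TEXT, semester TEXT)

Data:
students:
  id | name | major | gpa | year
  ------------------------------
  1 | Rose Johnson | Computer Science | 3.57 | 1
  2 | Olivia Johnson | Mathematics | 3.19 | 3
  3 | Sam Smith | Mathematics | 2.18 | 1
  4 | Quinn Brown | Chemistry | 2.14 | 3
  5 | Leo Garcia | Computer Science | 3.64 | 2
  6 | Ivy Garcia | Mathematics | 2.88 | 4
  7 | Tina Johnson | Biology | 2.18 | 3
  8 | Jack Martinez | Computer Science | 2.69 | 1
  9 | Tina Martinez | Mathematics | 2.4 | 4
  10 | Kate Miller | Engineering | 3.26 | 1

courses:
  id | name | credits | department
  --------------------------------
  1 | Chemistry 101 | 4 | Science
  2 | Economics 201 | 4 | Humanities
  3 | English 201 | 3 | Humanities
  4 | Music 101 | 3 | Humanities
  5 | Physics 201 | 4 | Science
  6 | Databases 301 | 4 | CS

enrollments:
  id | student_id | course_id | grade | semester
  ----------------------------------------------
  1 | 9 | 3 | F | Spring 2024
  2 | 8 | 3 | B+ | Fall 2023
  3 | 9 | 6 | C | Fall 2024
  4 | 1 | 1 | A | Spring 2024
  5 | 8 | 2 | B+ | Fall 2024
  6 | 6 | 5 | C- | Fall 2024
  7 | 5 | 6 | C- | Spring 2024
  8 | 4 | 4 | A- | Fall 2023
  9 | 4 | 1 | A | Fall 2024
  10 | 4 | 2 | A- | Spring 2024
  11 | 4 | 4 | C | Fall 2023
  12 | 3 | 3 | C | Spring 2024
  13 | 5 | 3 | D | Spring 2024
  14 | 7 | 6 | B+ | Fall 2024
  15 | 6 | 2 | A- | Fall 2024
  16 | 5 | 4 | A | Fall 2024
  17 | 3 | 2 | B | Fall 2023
SELECT p.name FROM students p LEFT JOIN enrollments c ON c.student_id = p.id WHERE c.id IS NULL

Execution result:
name
Olivia Johnson
Kate Miller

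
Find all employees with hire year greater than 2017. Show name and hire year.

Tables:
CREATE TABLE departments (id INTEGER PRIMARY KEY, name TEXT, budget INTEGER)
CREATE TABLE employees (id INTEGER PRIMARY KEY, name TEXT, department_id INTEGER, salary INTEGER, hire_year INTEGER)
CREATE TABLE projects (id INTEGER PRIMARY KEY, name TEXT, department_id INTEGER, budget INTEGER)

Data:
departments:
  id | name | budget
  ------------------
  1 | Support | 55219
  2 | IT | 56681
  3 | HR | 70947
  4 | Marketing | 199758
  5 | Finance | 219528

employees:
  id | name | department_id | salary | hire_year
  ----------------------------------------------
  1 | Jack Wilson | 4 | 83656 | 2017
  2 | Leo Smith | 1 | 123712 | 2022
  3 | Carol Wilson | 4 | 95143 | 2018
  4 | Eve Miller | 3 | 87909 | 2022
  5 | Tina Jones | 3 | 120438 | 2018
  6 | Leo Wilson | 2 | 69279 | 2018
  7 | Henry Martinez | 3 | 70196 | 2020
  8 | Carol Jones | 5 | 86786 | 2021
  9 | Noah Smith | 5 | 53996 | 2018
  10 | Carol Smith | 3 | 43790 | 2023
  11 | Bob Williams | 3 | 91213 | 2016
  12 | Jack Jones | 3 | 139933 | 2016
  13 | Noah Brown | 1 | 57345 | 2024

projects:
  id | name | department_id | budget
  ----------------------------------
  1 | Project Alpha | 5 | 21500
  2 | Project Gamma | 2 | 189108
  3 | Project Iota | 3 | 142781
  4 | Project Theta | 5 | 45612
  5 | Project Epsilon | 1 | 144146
SELECT name, hire_year FROM employees WHERE hire_year > 2017

Execution result:
name | hire_year
Leo Smith | 2022
Carol Wilson | 2018
Eve Miller | 2022
Tina Jones | 2018
Leo Wilson | 2018
Henry Martinez | 2020
Carol Jones | 2021
Noah Smith | 2018
Carol Smith | 2023
Noah Brown | 2024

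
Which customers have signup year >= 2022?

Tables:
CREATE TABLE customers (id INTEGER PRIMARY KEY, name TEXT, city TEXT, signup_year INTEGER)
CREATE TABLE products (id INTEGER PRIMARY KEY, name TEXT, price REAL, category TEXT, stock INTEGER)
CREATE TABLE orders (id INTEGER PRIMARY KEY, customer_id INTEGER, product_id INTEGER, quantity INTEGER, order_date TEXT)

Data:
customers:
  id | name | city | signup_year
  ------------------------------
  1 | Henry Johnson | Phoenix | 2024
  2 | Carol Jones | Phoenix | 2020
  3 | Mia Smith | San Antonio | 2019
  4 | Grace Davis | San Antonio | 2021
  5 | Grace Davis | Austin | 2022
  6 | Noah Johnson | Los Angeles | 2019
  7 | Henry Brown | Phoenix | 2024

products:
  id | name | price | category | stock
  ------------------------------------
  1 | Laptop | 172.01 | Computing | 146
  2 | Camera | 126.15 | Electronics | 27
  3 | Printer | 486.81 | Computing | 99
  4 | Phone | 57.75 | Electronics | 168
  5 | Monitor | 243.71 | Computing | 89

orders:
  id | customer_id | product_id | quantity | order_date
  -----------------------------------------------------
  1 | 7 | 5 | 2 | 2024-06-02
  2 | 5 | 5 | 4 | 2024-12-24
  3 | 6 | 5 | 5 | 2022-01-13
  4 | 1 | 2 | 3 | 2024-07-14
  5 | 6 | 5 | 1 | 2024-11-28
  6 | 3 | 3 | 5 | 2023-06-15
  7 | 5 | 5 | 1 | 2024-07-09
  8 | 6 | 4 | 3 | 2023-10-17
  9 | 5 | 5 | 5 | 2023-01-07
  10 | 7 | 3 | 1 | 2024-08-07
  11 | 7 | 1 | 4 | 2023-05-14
SELECT name, signup_year FROM customers WHERE signup_year >= 2022

Execution result:
name | signup_year
Henry Johnson | 2024
Grace Davis | 2022
Henry Brown | 2024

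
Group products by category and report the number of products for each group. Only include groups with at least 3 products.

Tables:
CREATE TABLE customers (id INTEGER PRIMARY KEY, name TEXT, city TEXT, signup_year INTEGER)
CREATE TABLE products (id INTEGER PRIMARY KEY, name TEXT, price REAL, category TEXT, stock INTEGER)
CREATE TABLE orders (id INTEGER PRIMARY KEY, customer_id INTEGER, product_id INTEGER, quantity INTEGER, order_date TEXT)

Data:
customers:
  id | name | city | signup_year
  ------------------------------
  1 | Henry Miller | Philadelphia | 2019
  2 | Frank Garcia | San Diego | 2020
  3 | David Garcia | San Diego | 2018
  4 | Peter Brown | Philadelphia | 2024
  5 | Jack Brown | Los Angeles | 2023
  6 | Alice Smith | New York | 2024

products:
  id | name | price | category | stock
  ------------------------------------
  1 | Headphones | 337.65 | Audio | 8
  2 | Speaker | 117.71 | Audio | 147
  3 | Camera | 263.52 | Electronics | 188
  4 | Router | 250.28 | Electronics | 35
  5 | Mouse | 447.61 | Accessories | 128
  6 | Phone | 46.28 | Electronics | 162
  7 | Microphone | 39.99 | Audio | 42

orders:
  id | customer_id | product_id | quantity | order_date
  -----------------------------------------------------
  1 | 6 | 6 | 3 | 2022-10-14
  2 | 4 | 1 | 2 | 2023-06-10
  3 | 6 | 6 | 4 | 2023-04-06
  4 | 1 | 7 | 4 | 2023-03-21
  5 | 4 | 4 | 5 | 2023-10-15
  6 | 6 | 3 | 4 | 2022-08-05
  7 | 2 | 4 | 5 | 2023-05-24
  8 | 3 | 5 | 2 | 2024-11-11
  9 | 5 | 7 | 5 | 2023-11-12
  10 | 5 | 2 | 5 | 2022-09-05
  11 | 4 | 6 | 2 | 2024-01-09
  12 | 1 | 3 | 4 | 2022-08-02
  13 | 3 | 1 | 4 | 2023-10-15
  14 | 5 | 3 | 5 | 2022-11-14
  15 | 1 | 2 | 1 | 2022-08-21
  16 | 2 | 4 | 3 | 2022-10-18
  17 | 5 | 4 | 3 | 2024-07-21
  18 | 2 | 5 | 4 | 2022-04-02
SELECT category, COUNT(*) AS n FROM products GROUP BY category HAVING COUNT(*) >= 3

Execution result:
category | n
Audio | 3
Electronics | 3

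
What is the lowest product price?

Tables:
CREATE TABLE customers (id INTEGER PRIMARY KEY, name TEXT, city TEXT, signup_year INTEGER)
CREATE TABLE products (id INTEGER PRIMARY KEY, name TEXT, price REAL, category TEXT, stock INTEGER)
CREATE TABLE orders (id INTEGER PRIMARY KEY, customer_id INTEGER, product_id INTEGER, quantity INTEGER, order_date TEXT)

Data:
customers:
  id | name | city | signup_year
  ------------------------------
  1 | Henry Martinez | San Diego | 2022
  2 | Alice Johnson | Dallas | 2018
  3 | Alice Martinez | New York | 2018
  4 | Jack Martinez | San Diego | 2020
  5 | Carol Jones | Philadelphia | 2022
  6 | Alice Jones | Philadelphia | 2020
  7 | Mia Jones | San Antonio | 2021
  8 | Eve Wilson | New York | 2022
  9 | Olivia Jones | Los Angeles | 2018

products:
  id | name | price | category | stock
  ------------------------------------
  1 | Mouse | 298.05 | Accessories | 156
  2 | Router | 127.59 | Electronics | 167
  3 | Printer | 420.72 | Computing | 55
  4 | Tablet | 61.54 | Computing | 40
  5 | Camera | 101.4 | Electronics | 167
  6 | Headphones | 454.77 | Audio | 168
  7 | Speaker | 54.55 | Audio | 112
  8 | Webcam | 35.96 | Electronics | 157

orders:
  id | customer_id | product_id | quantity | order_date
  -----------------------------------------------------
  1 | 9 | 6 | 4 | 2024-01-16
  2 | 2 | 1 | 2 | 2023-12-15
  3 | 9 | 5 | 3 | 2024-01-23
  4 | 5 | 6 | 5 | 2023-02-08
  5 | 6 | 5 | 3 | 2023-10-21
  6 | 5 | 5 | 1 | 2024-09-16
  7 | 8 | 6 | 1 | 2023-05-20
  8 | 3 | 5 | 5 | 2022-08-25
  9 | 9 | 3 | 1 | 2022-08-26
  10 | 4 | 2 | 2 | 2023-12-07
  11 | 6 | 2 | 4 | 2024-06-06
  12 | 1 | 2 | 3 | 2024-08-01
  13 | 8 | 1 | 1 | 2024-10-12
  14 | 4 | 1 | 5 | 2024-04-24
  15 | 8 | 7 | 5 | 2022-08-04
SELECT MIN(price) FROM products

Execution result:
35.96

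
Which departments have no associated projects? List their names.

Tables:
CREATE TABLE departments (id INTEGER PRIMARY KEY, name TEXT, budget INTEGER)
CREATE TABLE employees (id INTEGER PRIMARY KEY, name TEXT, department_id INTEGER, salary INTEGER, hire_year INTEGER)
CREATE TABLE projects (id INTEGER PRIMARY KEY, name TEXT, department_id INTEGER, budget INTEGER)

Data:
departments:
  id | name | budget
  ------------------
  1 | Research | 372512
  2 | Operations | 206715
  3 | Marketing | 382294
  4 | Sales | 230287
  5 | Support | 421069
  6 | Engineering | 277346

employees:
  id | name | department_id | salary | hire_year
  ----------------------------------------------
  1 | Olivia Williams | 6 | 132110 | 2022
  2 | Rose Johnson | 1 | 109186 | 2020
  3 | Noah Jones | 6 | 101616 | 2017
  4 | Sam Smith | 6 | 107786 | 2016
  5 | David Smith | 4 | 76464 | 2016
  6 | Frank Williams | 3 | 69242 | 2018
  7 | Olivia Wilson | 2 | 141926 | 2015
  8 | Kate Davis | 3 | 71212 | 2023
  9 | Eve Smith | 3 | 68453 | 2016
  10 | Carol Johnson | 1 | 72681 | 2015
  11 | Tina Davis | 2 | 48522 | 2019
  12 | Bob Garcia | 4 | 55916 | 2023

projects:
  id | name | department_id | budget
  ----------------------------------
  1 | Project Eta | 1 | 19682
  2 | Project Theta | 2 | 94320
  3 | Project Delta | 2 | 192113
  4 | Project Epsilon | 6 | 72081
SELECT p.name FROM departments p LEFT JOIN projects c ON c.department_id = p.id WHERE c.id IS NULL

Execution result:
name
Marketing
Sales
Support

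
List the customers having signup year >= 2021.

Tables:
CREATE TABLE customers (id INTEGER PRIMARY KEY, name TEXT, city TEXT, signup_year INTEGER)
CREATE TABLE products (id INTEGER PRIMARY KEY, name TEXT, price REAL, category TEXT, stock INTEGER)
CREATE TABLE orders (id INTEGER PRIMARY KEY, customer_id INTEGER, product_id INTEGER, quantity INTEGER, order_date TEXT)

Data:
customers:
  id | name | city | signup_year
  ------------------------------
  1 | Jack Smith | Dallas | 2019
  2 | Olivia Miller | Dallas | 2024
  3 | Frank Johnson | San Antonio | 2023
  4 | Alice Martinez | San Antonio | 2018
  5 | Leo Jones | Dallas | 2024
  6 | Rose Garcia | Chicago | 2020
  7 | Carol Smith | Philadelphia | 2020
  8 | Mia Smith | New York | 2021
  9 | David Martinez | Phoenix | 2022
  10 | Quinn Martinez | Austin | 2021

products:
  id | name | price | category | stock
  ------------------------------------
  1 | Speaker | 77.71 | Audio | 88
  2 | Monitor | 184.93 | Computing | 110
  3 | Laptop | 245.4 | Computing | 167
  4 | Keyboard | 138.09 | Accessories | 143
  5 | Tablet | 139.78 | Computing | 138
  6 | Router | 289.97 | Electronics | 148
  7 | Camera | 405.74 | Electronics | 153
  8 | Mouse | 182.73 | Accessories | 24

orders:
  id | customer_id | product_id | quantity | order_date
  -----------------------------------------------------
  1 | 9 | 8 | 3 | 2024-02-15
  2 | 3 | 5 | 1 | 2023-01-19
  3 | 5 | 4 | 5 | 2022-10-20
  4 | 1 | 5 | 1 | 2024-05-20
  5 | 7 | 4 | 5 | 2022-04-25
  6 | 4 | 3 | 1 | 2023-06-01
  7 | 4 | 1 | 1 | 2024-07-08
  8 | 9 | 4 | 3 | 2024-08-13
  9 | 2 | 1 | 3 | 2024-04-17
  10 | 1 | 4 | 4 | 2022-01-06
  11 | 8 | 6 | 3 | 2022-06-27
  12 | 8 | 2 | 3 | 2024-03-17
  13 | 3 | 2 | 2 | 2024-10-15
SELECT name, signup_year FROM customers WHERE signup_year >= 2021

Execution result:
name | signup_year
Olivia Miller | 2024
Frank Johnson | 2023
Leo Jones | 2024
Mia Smith | 2021
David Martinez | 2022
Quinn Martinez | 2021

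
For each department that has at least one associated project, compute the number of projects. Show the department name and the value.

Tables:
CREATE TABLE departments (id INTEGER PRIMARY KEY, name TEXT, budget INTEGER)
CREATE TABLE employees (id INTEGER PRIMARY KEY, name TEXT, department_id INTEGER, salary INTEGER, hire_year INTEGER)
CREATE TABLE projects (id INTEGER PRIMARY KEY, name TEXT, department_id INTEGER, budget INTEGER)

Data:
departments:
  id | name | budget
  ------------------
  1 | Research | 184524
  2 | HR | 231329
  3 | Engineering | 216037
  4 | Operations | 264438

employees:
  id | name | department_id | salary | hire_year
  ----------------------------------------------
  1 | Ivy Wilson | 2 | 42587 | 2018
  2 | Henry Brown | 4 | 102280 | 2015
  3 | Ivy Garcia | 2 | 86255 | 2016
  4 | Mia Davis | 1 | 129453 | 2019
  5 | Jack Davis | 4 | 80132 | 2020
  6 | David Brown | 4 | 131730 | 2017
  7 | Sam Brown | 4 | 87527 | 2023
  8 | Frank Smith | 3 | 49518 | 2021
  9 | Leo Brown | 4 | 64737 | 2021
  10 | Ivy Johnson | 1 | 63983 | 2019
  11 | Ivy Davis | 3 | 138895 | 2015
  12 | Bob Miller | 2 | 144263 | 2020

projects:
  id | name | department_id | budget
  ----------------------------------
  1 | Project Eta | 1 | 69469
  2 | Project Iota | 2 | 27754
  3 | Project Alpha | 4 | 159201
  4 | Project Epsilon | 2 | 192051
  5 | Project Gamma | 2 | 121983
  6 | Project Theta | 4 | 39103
SELECT p.name, COUNT(*) AS n FROM projects c JOIN departments p ON c.department_id = p.id GROUP BY p.id, p.name

Execution result:
name | n
Research | 1
HR | 3
Operations | 2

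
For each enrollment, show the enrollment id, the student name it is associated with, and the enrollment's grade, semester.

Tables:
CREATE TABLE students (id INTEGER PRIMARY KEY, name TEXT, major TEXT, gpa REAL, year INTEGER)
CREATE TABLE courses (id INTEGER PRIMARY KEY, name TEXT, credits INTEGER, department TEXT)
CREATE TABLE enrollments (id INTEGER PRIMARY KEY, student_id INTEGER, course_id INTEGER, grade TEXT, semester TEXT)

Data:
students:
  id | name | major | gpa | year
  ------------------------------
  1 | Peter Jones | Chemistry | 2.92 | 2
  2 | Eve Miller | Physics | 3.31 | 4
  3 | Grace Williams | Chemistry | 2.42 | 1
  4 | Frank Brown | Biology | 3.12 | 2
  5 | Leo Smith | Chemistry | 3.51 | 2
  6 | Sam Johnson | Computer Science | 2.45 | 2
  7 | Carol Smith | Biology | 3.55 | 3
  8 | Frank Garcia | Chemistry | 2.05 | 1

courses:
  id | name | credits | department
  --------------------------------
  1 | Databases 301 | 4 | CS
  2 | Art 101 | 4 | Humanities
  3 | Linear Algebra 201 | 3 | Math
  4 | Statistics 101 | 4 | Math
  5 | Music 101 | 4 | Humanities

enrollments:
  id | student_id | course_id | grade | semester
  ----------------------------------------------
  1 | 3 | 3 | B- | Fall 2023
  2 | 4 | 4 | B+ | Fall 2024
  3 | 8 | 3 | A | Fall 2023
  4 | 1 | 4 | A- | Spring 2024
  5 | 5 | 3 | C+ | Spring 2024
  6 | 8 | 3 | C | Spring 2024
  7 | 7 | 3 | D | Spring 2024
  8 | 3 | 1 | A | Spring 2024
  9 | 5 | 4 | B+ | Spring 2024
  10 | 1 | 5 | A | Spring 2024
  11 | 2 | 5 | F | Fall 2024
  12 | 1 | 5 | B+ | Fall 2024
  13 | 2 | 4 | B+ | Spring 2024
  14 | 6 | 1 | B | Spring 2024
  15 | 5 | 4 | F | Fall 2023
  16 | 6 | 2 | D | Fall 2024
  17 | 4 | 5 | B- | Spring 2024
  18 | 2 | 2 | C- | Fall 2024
SELECT c.id, p.name AS student, c.grade, c.semester FROM enrollments c JOIN students p ON c.student_id = p.id

Execution result:
id | student | grade | semester
1 | Grace Williams | B- | Fall 2023
2 | Frank Brown | B+ | Fall 2024
3 | Frank Garcia | A | Fall 2023
4 | Peter Jones | A- | Spring 2024
5 | Leo Smith | C+ | Spring 2024
6 | Frank Garcia | C | Spring 2024
7 | Carol Smith | D | Spring 2024
8 | Grace Williams | A | Spring 2024
9 | Leo Smith | B+ | Spring 2024
10 | Peter Jones | A | Spring 2024
11 | Eve Miller | F | Fall 2024
12 | Peter Jones | B+ | Fall 2024
13 | Eve Miller | B+ | Spring 2024
14 | Sam Johnson | B | Spring 2024
15 | Leo Smith | F | Fall 2023
16 | Sam Johnson | D | Fall 2024
17 | Frank Brown | B- | Spring 2024
18 | Eve Miller | C- | Fall 2024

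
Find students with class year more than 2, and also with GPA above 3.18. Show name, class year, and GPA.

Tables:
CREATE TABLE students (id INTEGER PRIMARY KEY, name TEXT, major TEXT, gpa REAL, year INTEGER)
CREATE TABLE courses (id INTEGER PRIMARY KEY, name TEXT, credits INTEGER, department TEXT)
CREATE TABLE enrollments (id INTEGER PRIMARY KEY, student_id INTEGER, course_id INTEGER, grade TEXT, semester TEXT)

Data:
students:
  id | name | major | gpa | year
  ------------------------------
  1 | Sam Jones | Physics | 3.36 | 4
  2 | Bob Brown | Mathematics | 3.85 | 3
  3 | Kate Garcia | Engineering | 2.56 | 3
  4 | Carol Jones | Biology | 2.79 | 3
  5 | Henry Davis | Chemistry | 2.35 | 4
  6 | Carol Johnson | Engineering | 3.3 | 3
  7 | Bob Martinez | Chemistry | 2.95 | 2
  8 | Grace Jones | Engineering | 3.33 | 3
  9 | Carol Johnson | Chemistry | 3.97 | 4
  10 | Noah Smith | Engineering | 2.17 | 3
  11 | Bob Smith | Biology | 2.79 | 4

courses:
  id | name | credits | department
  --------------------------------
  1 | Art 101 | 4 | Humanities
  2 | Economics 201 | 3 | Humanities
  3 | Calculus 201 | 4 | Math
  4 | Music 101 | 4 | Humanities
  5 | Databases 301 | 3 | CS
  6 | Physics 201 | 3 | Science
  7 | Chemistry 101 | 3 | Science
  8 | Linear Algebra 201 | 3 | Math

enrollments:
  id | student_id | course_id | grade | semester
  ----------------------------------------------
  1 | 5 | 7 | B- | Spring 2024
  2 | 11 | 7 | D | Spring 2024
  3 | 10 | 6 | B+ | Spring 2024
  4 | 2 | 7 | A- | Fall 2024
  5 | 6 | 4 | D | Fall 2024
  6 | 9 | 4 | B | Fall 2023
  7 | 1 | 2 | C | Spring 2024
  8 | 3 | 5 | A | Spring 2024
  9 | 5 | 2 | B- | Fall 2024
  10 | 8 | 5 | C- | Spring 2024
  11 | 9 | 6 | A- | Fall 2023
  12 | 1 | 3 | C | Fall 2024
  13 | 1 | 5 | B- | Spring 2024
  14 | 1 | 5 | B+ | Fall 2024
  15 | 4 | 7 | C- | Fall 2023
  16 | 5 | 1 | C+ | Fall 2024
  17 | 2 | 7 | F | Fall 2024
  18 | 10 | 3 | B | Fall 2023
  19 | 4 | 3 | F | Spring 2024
SELECT name, year, gpa FROM students WHERE year > 2 AND gpa > 3.18

Execution result:
name | year | gpa
Sam Jones | 4 | 3.36
Bob Brown | 3 | 3.85
Carol Johnson | 3 | 3.30
Grace Jones | 3 | 3.33
Carol Johnson | 4 | 3.97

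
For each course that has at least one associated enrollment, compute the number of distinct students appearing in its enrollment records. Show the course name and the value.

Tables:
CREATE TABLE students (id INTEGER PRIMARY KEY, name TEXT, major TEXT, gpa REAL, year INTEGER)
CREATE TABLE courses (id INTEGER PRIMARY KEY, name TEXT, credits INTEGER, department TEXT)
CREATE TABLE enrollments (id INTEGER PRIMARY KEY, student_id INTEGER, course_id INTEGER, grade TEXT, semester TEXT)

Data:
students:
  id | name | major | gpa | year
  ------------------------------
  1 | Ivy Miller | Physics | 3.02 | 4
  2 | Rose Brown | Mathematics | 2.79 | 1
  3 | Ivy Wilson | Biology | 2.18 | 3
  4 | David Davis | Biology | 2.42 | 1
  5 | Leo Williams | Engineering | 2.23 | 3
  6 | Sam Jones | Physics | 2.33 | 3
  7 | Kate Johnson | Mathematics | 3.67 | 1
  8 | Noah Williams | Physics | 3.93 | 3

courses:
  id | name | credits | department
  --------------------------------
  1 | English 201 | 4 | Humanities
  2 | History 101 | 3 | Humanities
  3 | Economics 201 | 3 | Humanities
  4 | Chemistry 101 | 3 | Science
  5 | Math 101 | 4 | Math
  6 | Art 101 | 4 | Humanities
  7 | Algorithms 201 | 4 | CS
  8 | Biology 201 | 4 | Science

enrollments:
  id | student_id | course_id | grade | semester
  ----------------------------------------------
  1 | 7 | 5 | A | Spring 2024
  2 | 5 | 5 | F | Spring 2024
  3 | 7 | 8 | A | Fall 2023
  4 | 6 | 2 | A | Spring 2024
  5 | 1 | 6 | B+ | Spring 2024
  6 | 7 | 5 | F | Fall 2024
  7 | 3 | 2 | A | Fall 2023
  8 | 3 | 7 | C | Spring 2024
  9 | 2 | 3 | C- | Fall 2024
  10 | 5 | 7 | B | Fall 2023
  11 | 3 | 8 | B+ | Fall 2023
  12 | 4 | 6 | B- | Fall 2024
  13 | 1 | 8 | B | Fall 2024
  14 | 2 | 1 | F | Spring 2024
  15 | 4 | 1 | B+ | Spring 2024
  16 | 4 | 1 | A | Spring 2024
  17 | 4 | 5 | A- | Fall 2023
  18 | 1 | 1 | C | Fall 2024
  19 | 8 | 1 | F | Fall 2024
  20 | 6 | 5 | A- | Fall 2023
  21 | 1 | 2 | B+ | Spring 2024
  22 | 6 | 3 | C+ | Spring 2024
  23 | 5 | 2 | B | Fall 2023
SELECT p.name, COUNT(DISTINCT c.student_id) AS distinct_student_count FROM enrollments c JOIN courses p ON c.course_id = p.id GROUP BY p.id, p.name

Execution result:
name | distinct_student_count
English 201 | 4
History 101 | 4
Economics 201 | 2
Math 101 | 4
Art 101 | 2
Algorithms 201 | 2
Biology 201 | 3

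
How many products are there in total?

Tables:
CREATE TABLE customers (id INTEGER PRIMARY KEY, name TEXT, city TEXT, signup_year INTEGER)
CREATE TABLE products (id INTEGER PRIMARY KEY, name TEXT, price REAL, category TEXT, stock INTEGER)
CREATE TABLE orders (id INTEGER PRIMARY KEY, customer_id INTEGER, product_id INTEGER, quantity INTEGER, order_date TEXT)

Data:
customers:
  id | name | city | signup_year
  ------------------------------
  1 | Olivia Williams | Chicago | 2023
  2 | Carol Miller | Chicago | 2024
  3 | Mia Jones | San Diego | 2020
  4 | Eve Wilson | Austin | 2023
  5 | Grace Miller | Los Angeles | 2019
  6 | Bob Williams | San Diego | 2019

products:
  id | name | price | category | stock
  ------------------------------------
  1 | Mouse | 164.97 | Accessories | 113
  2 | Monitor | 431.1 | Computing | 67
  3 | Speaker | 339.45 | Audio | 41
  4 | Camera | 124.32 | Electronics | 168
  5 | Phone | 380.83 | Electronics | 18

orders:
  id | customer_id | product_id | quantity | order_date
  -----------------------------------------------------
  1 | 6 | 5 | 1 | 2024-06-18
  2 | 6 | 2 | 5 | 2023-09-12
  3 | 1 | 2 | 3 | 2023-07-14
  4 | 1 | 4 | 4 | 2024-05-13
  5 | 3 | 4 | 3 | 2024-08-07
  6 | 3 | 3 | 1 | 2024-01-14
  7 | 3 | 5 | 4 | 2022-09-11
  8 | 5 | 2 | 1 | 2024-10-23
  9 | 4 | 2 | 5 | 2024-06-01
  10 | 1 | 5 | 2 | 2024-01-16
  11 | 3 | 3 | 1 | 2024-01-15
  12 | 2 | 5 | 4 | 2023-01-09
SELECT COUNT(*) FROM products

Execution result:
5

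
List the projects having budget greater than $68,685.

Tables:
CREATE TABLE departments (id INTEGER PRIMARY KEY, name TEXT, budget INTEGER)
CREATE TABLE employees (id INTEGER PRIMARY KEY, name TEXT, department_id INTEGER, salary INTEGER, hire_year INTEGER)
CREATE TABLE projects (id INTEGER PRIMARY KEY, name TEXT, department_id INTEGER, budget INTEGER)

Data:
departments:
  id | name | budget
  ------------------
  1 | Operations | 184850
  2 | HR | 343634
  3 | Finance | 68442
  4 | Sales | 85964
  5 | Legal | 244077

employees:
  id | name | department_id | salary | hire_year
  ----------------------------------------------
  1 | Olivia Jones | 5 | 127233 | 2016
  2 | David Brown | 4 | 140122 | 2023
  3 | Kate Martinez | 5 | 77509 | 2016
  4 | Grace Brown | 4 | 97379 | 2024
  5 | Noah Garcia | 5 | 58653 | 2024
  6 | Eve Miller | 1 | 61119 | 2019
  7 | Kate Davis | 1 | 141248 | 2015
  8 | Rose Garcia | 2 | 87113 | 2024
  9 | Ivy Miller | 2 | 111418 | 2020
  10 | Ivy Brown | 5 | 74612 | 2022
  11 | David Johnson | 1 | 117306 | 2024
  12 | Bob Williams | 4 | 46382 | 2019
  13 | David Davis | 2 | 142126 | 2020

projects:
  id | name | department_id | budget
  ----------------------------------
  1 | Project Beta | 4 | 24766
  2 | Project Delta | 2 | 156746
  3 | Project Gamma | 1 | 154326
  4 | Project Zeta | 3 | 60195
SELECT name, budget FROM projects WHERE budget > 68685

Execution result:
name | budget
Project Delta | 156746
Project Gamma | 154326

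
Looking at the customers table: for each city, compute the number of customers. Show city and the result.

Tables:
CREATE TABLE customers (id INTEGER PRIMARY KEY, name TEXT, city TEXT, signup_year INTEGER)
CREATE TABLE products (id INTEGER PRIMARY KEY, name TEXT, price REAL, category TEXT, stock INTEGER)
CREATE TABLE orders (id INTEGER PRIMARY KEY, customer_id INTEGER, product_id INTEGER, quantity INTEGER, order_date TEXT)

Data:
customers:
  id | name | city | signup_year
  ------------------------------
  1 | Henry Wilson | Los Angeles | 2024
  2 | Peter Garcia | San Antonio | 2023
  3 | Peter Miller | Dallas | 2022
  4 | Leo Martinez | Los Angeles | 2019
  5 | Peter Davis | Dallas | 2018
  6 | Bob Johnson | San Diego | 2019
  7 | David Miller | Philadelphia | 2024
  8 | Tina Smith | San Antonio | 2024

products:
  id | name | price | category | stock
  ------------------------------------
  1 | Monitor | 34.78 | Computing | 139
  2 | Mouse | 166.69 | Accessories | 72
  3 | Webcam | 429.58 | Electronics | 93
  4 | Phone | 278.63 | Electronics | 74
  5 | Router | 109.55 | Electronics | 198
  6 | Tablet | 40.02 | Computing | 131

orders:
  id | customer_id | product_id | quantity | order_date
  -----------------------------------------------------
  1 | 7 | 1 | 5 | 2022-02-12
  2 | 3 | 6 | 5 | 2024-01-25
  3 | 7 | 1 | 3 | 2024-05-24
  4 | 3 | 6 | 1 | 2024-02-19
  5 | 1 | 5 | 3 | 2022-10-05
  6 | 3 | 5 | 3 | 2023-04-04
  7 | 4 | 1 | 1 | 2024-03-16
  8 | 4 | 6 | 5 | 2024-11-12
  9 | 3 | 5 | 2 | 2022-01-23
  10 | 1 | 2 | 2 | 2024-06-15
SELECT city, COUNT(*) AS n FROM customers GROUP BY city

Execution result:
city | n
Dallas | 2
Los Angeles | 2
Philadelphia | 1
San Antonio | 2
San Diego | 1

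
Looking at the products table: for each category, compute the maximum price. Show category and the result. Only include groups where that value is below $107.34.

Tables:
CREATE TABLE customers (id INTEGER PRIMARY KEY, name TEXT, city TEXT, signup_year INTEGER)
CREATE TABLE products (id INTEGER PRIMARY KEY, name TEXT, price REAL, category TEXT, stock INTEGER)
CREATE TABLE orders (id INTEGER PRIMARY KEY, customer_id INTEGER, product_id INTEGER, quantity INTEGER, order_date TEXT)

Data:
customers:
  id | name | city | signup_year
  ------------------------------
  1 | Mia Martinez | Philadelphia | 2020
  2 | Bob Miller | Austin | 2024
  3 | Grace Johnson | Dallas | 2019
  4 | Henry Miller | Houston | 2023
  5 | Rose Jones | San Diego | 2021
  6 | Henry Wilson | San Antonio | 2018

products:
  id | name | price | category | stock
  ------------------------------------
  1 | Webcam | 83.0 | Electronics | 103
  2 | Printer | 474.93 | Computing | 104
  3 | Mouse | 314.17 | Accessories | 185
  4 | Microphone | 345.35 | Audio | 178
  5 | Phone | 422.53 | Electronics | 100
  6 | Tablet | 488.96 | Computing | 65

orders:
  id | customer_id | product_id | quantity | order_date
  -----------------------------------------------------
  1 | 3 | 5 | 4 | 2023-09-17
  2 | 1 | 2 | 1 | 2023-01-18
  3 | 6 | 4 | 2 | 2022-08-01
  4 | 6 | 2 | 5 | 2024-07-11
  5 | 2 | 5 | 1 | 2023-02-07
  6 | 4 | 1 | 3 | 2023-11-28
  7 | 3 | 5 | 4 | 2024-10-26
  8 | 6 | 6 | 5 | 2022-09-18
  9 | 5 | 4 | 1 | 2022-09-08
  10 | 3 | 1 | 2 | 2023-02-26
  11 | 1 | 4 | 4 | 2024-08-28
SELECT category, MAX(price) AS max_price FROM products GROUP BY category HAVING MAX(price) < 107.34

Execution result:
(no rows)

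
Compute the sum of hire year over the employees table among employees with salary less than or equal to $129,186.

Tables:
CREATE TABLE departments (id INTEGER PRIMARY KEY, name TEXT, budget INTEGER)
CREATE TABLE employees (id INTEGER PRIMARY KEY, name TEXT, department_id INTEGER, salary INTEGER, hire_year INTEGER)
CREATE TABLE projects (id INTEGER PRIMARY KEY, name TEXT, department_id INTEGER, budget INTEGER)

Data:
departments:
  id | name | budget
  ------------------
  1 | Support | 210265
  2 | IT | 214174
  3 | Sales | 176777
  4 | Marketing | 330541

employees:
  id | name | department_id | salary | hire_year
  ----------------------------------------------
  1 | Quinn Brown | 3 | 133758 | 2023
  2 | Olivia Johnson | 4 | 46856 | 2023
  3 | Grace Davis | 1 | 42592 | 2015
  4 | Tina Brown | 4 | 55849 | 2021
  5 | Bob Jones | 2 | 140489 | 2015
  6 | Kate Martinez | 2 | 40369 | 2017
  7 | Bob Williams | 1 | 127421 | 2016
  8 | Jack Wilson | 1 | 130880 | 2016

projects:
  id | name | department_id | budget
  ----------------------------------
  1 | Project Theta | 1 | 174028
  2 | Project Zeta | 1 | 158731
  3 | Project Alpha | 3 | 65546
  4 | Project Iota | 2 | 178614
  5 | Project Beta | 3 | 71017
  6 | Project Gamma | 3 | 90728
SELECT SUM(hire_year) FROM employees WHERE salary <= 129186

Execution result:
10092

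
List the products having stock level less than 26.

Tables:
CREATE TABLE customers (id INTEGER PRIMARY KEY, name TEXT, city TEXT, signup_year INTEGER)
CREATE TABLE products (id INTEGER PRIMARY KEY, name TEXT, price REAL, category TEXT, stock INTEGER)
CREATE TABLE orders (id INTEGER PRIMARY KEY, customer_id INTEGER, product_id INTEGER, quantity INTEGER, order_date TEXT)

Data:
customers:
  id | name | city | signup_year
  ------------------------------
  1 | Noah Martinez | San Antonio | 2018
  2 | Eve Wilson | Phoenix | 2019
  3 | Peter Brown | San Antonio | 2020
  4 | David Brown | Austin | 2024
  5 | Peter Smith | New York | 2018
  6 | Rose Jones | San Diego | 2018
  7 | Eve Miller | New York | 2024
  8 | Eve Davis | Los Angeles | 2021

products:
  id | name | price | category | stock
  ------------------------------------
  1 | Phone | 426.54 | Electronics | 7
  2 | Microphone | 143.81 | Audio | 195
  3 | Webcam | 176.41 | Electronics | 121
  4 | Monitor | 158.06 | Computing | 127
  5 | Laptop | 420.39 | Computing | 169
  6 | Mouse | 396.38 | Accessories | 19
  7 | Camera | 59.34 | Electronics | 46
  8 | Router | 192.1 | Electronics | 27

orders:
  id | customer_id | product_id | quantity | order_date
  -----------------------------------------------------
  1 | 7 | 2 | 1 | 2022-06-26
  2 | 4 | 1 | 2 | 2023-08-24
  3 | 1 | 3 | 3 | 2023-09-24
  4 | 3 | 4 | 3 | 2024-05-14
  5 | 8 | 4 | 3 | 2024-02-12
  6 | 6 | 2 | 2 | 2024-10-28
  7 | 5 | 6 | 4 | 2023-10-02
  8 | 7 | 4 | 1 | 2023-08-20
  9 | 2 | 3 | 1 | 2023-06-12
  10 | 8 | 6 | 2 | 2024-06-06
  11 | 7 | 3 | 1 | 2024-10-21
SELECT name, stock FROM products WHERE stock < 26

Execution result:
name | stock
Phone | 7
Mouse | 19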